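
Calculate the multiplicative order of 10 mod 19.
Powers of 10 mod 19: 10^1≡10, 10^2≡5, 10^3≡12, 10^4≡6, 10^5≡3, 10^6≡11, 10^7≡15, 10^8≡17, 10^9≡18, 10^10≡9, 10^11≡14, 10^12≡7, 10^13≡13, 10^14≡16, 10^15≡8, 10^16≡4, 10^17≡2, 10^18≡1. Order = 18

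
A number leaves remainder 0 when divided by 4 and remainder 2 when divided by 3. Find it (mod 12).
M = 4 × 3 = 12. M₁ = 3, y₁ ≡ 3 (mod 4). M₂ = 4, y₂ ≡ 1 (mod 3). t = 0×3×3 + 2×4×1 ≡ 8 (mod 12)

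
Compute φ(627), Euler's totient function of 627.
360

Prime factorization: 627 = 3 × 11 × 19
Using the formula φ(n) = n × Π(1 - 1/p) for each prime factor p:
φ(627) = 627 × (1 - 1/3) × (1 - 1/11) × (1 - 1/19)
φ(627) = 360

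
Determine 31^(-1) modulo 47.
31^(-1) ≡ 44 (mod 47). Verification: 31 × 44 = 1364 ≡ 1 (mod 47)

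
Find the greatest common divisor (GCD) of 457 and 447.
1

Using the Euclidean algorithm:
457 = 1 × 447 + 10
447 = 44 × 10 + 7
10 = 1 × 7 + 3
7 = 2 × 3 + 1
3 = 3 × 1 + 0

GCD(457, 447) = 1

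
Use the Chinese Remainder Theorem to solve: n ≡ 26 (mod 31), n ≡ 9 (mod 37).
305

Using the Chinese Remainder Theorem:
M = product of moduli = 1147
For equation 1: M_1 = 37, 37 ≡ 6 (mod 31), inverse of 37 mod 31 is 26 (check: 6 × 26 = 156 ≡ 1 (mod 31))
For equation 2: M_2 = 31, 31 ≡ 31 (mod 37), inverse of 31 mod 37 is 6 (check: 31 × 6 = 186 ≡ 1 (mod 37))
Combine: n ≡ Σ r_i×M_i×(M_i⁻¹ mod m_i) = 26×37×26 + 9×31×6 = 25012 + 1674 = 26686
26686 mod 1147 = 305
n ≡ 305 (mod 1147)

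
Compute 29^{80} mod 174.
145

Using successive squaring:
Binary expansion of 80: 1010000
Powers of 29 mod 174 (each is the square of the previous):
  29^1 ≡ 29 (mod 174)
  29^2 ≡ 29² = 841 ≡ 145 (mod 174)
  29^4 ≡ 145² = 21025 ≡ 145 (mod 174)
  29^8 ≡ 145² = 21025 ≡ 145 (mod 174)
  29^16 ≡ 145² = 21025 ≡ 145 (mod 174)
  29^32 ≡ 145² = 21025 ≡ 145 (mod 174)
  29^64 ≡ 145² = 21025 ≡ 145 (mod 174)
80 = 64 + 16, so 29^80 = 29^64 × 29^16 ≡ 145 × 145 (mod 174)
Multiplying step by step:
  145 × 145 = 21025 ≡ 145 (mod 174)
Result: 29^80 ≡ 145 (mod 174)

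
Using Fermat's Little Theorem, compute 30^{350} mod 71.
1

By Fermat's Little Theorem, a^(p-1) ≡ 1 (mod p) for prime p and gcd(a, p) = 1
Here p = 71, so 30^70 ≡ 1 (mod 71)
We can reduce the exponent: 350 mod 70 = 0
So 30^350 ≡ 30^0 (mod 71)
Computing: 30^0 mod 71 = 1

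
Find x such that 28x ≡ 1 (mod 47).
28^(-1) ≡ 42 (mod 47). Verification: 28 × 42 = 1176 ≡ 1 (mod 47)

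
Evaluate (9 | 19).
(9/19) = 9^{9} mod 19 = 1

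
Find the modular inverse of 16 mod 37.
16^(-1) ≡ 7 (mod 37). Verification: 16 × 7 = 112 ≡ 1 (mod 37)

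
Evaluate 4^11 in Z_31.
Using repeated squaring. 11 = 8 + 2 + 1 (binary 1011). Repeated squaring mod 31: 4^1 ≡ 4; 4^2 ≡ 4² = 16 ≡ 16; 4^4 ≡ 16² = 256 ≡ 8; 4^8 ≡ 8² = 64 ≡ 2. Multiply: 4^11 = 4^8 × 4^2 × 4^1 ≡ 2 × 16 × 4 (mod 31): 2 × 16 = 32 ≡ 1; 1 × 4 = 4 ≡ 4. So 4^11 ≡ 4 (mod 31).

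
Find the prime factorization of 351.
3^3 × 13

Divide by primes starting from smallest:
351 ÷ 3 = 117
117 ÷ 3 = 39
39 ÷ 3 = 13
13 ÷ 13 = 1

351 = 3^3 × 13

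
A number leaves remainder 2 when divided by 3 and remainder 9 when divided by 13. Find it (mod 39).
M = 3 × 13 = 39. M₁ = 13, y₁ ≡ 1 (mod 3). M₂ = 3, y₂ ≡ 9 (mod 13). m = 2×13×1 + 9×3×9 ≡ 35 (mod 39)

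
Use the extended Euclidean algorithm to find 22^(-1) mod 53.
Extended GCD: 22(-12) + 53(5) = 1. So 22^(-1) ≡ 41 ≡ 41 (mod 53). Verify: 22 × 41 = 902 ≡ 1 (mod 53)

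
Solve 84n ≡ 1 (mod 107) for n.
84^(-1) ≡ 93 (mod 107). Verification: 84 × 93 = 7812 ≡ 1 (mod 107)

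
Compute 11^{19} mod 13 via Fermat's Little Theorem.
2

By Fermat's Little Theorem, a^(p-1) ≡ 1 (mod p) for prime p and gcd(a, p) = 1
Here p = 13, so 11^12 ≡ 1 (mod 13)
We can reduce the exponent: 19 mod 12 = 7
So 11^19 ≡ 11^7 (mod 13)
Computing: 11^7 mod 13 = 2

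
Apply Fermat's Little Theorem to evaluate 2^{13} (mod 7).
2

By Fermat's Little Theorem, a^(p-1) ≡ 1 (mod p) for prime p and gcd(a, p) = 1
Here p = 7, so 2^6 ≡ 1 (mod 7)
We can reduce the exponent: 13 mod 6 = 1
So 2^13 ≡ 2^1 (mod 7)
Computing: 2^1 mod 7 = 2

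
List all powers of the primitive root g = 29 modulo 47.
g^1, g^2, ..., g^{46} mod 47: {29, 42, 43, 25, 20, 16, 41, 14, 30, 24, 38, 21, 45, 36, 10, 8, 44, 7, 15, 12, 19, 34, 46, 18, 5, 4, 22, 27, 31, 6, 33, 17, 23, 9, 26, 2, 11, 37, 39, 3, 40, 32, 35, 28, 13, 1}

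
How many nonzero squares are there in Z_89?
For prime 89, there are (p-1)/2 = (89-1)/2 = 44 quadratic residues (excluding 0).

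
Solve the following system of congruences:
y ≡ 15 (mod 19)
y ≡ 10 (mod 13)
205

Using the Chinese Remainder Theorem:
M = product of moduli = 247
For equation 1: M_1 = 13, 13 ≡ 13 (mod 19), inverse of 13 mod 19 is 3 (check: 13 × 3 = 39 ≡ 1 (mod 19))
For equation 2: M_2 = 19, 19 ≡ 6 (mod 13), inverse of 19 mod 13 is 11 (check: 6 × 11 = 66 ≡ 1 (mod 13))
Combine: y ≡ Σ r_i×M_i×(M_i⁻¹ mod m_i) = 15×13×3 + 10×19×11 = 585 + 2090 = 2675
2675 mod 247 = 205
y ≡ 205 (mod 247)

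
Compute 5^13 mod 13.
Using Fermat: 5^{12} ≡ 1 (mod 13). 13 ≡ 1 (mod 12). So 5^{13} ≡ 5^{1} ≡ 5 (mod 13)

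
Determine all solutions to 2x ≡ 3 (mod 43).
23

Since gcd(2, 43) = 1 divides 3, a solution exists.
Multiply both sides by the inverse of 2 mod 43:
  2^(-1) mod 43 = 22
  x ≡ 22 × 3 ≡ 66 ≡ 23 (mod 43)
Verification: 2 × 23 = 46 = 1 × 43 + 3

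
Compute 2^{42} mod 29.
28

Using successive squaring:
Binary expansion of 42: 101010
Powers of 2 mod 29 (each is the square of the previous):
  2^1 ≡ 2 (mod 29)
  2^2 ≡ 2² = 4 ≡ 4 (mod 29)
  2^4 ≡ 4² = 16 ≡ 16 (mod 29)
  2^8 ≡ 16² = 256 ≡ 24 (mod 29)
  2^16 ≡ 24² = 576 ≡ 25 (mod 29)
  2^32 ≡ 25² = 625 ≡ 16 (mod 29)
42 = 32 + 8 + 2, so 2^42 = 2^32 × 2^8 × 2^2 ≡ 16 × 24 × 4 (mod 29)
Multiplying step by step:
  16 × 24 = 384 ≡ 7 (mod 29)
  7 × 4 = 28 ≡ 28 (mod 29)
Result: 2^42 ≡ 28 (mod 29)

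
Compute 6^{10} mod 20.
16

Using successive squaring:
Binary expansion of 10: 1010
Powers of 6 mod 20 (each is the square of the previous):
  6^1 ≡ 6 (mod 20)
  6^2 ≡ 6² = 36 ≡ 16 (mod 20)
  6^4 ≡ 16² = 256 ≡ 16 (mod 20)
  6^8 ≡ 16² = 256 ≡ 16 (mod 20)
10 = 8 + 2, so 6^10 = 6^8 × 6^2 ≡ 16 × 16 (mod 20)
Multiplying step by step:
  16 × 16 = 256 ≡ 16 (mod 20)
Result: 6^10 ≡ 16 (mod 20)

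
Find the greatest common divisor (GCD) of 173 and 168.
1

Using the Euclidean algorithm:
173 = 1 × 168 + 5
168 = 33 × 5 + 3
5 = 1 × 3 + 2
3 = 1 × 2 + 1
2 = 2 × 1 + 0

GCD(173, 168) = 1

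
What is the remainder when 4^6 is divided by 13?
6 = 4 + 2 (binary 110). Repeated squaring mod 13: 4^1 ≡ 4; 4^2 ≡ 4² = 16 ≡ 3; 4^4 ≡ 3² = 9 ≡ 9. Multiply: 4^6 = 4^4 × 4^2 ≡ 9 × 3 (mod 13): 9 × 3 = 27 ≡ 1. So 4^6 ≡ 1 (mod 13).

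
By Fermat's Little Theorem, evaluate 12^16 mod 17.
By Fermat's Little Theorem, 12^{16} ≡ 1 (mod 17) since 17 is prime and gcd(12, 17) = 1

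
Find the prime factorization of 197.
197

Divide by primes starting from smallest:
197 ÷ 197 = 1

197 = 197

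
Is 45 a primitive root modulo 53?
p - 1 = 52 has prime divisors 2, 13. Check 45^(52/q) mod 53 for each: 45^(52/2) = 45^26 ≡ 52, 45^(52/13) = 45^4 ≡ 15 (mod 53). None of these is 1, so 45 has order 52 = φ(53), so it is a primitive root mod 53.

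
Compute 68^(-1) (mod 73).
68^(-1) ≡ 29 (mod 73). Verification: 68 × 29 = 1972 ≡ 1 (mod 73)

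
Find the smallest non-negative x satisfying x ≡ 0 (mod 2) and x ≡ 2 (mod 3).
M = 2 × 3 = 6. M₁ = 3, y₁ ≡ 1 (mod 2). M₂ = 2, y₂ ≡ 2 (mod 3). x = 0×3×1 + 2×2×2 ≡ 2 (mod 6)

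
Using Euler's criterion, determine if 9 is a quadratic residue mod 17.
By Euler's criterion: 9^{8} ≡ 1 (mod 17). Since this equals 1, 9 is a QR.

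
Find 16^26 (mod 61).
Using repeated squaring. 26 = 16 + 8 + 2 (binary 11010). Repeated squaring mod 61: 16^1 ≡ 16; 16^2 ≡ 16² = 256 ≡ 12; 16^4 ≡ 12² = 144 ≡ 22; 16^8 ≡ 22² = 484 ≡ 57; 16^16 ≡ 57² = 3249 ≡ 16. Multiply: 16^26 = 16^16 × 16^8 × 16^2 ≡ 16 × 57 × 12 (mod 61): 16 × 57 = 912 ≡ 58; 58 × 12 = 696 ≡ 25. So 16^26 ≡ 25 (mod 61).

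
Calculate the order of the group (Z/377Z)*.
336

Prime factorization: 377 = 13 × 29
Using the formula φ(n) = n × Π(1 - 1/p) for each prime factor p:
φ(377) = 377 × (1 - 1/13) × (1 - 1/29)
φ(377) = 336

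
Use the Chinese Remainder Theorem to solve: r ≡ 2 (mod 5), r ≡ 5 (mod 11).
M = 5 × 11 = 55. M₁ = 11, y₁ ≡ 1 (mod 5). M₂ = 5, y₂ ≡ 9 (mod 11). r = 2×11×1 + 5×5×9 ≡ 27 (mod 55)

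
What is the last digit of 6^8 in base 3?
6 ≡ 0 (mod 3). 8 = 8 (binary 1000). Repeated squaring mod 3: 0^1 ≡ 0; 0^2 ≡ 0² = 0 ≡ 0; 0^4 ≡ 0² = 0 ≡ 0; 0^8 ≡ 0² = 0 ≡ 0. So 6^8 ≡ 0 (mod 3).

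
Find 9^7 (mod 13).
7 = 4 + 2 + 1 (binary 111). Repeated squaring mod 13: 9^1 ≡ 9; 9^2 ≡ 9² = 81 ≡ 3; 9^4 ≡ 3² = 9 ≡ 9. Multiply: 9^7 = 9^4 × 9^2 × 9^1 ≡ 9 × 3 × 9 (mod 13): 9 × 3 = 27 ≡ 1; 1 × 9 = 9 ≡ 9. So 9^7 ≡ 9 (mod 13).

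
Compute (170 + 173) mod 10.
3

(170 + 173) = 343
343 mod 10 = 3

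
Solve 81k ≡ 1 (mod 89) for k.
11

Using Extended Euclidean Algorithm:
gcd(81, 89) = 1
Bezout coefficients: 81 × 11 + 89 × -10 = 1
So 81 × 11 ≡ 1 (mod 89)
The inverse is 11 mod 89 = 11
Verification: 81 × 11 = 891 = 10 × 89 + 1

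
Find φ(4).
2

Prime factorization: 4 = 2^2
Using the formula φ(n) = n × Π(1 - 1/p) for each prime factor p:
φ(4) = 4 × (1 - 1/2)
φ(4) = 2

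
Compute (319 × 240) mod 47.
44

(319 × 240) = 76560
76560 mod 47 = 44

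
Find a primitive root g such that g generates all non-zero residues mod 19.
p - 1 = 18 has prime divisors 2, 3. h is a primitive root mod 19 iff h^(18/q) ≢ 1 (mod 19) for each such q.
h = 2: 2^9 ≡ 18, 2^6 ≡ 7 (mod 19); none is 1, so 2 has order 18 and is a primitive root.
The smallest primitive root mod 19 is g = 2.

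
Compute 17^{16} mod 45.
1

Using successive squaring:
Binary expansion of 16: 10000
Powers of 17 mod 45 (each is the square of the previous):
  17^1 ≡ 17 (mod 45)
  17^2 ≡ 17² = 289 ≡ 19 (mod 45)
  17^4 ≡ 19² = 361 ≡ 1 (mod 45)
  17^8 ≡ 1² = 1 ≡ 1 (mod 45)
  17^16 ≡ 1² = 1 ≡ 1 (mod 45)
16 is a power of 2, so 17^16 is the last square: ≡ 1 (mod 45)
Result: 17^16 ≡ 1 (mod 45)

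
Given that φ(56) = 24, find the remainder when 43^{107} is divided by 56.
By Euler: 43^{24} ≡ 1 (mod 56) since gcd(43, 56) = 1. 107 = 4×24 + 11. So 43^{107} ≡ 43^{11} ≡ 43 (mod 56)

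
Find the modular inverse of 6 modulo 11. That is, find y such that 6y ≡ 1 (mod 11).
2

Using Extended Euclidean Algorithm:
gcd(6, 11) = 1
Bezout coefficients: 6 × 2 + 11 × -1 = 1
So 6 × 2 ≡ 1 (mod 11)
The inverse is 2 mod 11 = 2
Verification: 6 × 2 = 12 = 1 × 11 + 1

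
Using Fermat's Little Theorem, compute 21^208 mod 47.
By Fermat: 21^{46} ≡ 1 (mod 47). 208 = 4×46 + 24. So 21^{208} ≡ 21^{24} ≡ 21 (mod 47)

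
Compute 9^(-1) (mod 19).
9^(-1) ≡ 17 (mod 19). Verification: 9 × 17 = 153 ≡ 1 (mod 19)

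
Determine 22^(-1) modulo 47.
22^(-1) ≡ 15 (mod 47). Verification: 22 × 15 = 330 ≡ 1 (mod 47)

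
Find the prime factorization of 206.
2 × 103

Divide by primes starting from smallest:
206 ÷ 2 = 103
103 ÷ 103 = 1

206 = 2 × 103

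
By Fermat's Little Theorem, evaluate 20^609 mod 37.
By Fermat: 20^{36} ≡ 1 (mod 37). 609 ≡ 33 (mod 36). So 20^{609} ≡ 20^{33} ≡ 14 (mod 37)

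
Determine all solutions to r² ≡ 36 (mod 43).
The square roots of 36 mod 43 are 6 and 37. Verify: 6² = 36 ≡ 36 (mod 43)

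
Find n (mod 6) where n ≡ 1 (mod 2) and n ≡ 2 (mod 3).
M = 2 × 3 = 6. M₁ = 3, y₁ ≡ 1 (mod 2). M₂ = 2, y₂ ≡ 2 (mod 3). n = 1×3×1 + 2×2×2 ≡ 5 (mod 6)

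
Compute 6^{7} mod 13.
7

Using successive squaring:
Binary expansion of 7: 111
Powers of 6 mod 13 (each is the square of the previous):
  6^1 ≡ 6 (mod 13)
  6^2 ≡ 6² = 36 ≡ 10 (mod 13)
  6^4 ≡ 10² = 100 ≡ 9 (mod 13)
7 = 4 + 2 + 1, so 6^7 = 6^4 × 6^2 × 6^1 ≡ 9 × 10 × 6 (mod 13)
Multiplying step by step:
  9 × 10 = 90 ≡ 12 (mod 13)
  12 × 6 = 72 ≡ 7 (mod 13)
Result: 6^7 ≡ 7 (mod 13)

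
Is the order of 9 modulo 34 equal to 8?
Yes, ord_34(9) = 8.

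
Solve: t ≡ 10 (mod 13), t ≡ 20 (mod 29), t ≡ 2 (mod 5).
M = 13 × 29 × 5 = 1885. M₁ = 145, y₁ ≡ 7 (mod 13). M₂ = 65, y₂ ≡ 25 (mod 29). M₃ = 377, y₃ ≡ 3 (mod 5). t = 10×145×7 + 20×65×25 + 2×377×3 ≡ 1557 (mod 1885)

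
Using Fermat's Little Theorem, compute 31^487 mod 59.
By Fermat: 31^{58} ≡ 1 (mod 59). 487 = 8×58 + 23. So 31^{487} ≡ 31^{23} ≡ 11 (mod 59)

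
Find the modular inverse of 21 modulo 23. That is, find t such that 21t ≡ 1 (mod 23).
11

Using Extended Euclidean Algorithm:
gcd(21, 23) = 1
Bezout coefficients: 21 × 11 + 23 × -10 = 1
So 21 × 11 ≡ 1 (mod 23)
The inverse is 11 mod 23 = 11
Verification: 21 × 11 = 231 = 10 × 23 + 1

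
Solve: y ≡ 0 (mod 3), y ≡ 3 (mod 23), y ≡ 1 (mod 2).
M = 3 × 23 × 2 = 138. M₁ = 46, y₁ ≡ 1 (mod 3). M₂ = 6, y₂ ≡ 4 (mod 23). M₃ = 69, y₃ ≡ 1 (mod 2). y = 0×46×1 + 3×6×4 + 1×69×1 ≡ 3 (mod 138)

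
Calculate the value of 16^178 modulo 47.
Using Fermat: 16^{46} ≡ 1 (mod 47). 178 ≡ 40 (mod 46). So 16^{178} ≡ 16^{40} ≡ 24 (mod 47)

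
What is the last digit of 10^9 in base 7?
10 ≡ 3 (mod 7). 9 = 8 + 1 (binary 1001). Repeated squaring mod 7: 3^1 ≡ 3; 3^2 ≡ 3² = 9 ≡ 2; 3^4 ≡ 2² = 4 ≡ 4; 3^8 ≡ 4² = 16 ≡ 2. Multiply: 10^9 ≡ 3^8 × 3^1 ≡ 2 × 3 (mod 7): 2 × 3 = 6 ≡ 6. So 10^9 ≡ 6 (mod 7).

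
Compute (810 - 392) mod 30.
28

(810 - 392) = 418
418 mod 30 = 28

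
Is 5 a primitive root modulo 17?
p - 1 = 16 has prime divisors 2. Check 5^(16/q) mod 17 for each: 5^(16/2) = 5^8 ≡ 16 (mod 17). None of these is 1, so 5 has order 16 = φ(17), so it is a primitive root mod 17.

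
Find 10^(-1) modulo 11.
10

Using Extended Euclidean Algorithm:
gcd(10, 11) = 1
Bezout coefficients: 10 × -1 + 11 × 1 = 1
So 10 × -1 ≡ 1 (mod 11)
The inverse is -1 mod 11 = 10
Verification: 10 × 10 = 100 = 9 × 11 + 1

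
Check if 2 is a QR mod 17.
By Euler's criterion: 2^{8} ≡ 1 (mod 17). Since this equals 1, 2 is a QR.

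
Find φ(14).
6

Prime factorization: 14 = 2 × 7
Using the formula φ(n) = n × Π(1 - 1/p) for each prime factor p:
φ(14) = 14 × (1 - 1/2) × (1 - 1/7)
φ(14) = 6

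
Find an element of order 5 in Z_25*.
6 has order 5 mod 25 since 6^{5} ≡ 1 (mod 25) and no smaller power works.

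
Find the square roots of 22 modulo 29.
The square roots of 22 mod 29 are 15 and 14. Verify: 15² = 225 ≡ 22 (mod 29)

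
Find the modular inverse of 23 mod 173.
23^(-1) ≡ 158 (mod 173). Verification: 23 × 158 = 3634 ≡ 1 (mod 173)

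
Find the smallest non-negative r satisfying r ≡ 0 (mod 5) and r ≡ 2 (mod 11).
M = 5 × 11 = 55. M₁ = 11, y₁ ≡ 1 (mod 5). M₂ = 5, y₂ ≡ 9 (mod 11). r = 0×11×1 + 2×5×9 ≡ 35 (mod 55)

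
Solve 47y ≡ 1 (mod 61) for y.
47^(-1) ≡ 13 (mod 61). Verification: 47 × 13 = 611 ≡ 1 (mod 61)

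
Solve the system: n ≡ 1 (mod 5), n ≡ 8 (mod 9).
M = 5 × 9 = 45. M₁ = 9, y₁ ≡ 4 (mod 5). M₂ = 5, y₂ ≡ 2 (mod 9). n = 1×9×4 + 8×5×2 ≡ 26 (mod 45)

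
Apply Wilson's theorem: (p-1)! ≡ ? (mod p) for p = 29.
By Wilson's theorem, (28)! ≡ -1 ≡ 28 (mod 29)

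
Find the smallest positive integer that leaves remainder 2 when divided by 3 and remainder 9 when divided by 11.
M = 3 × 11 = 33. M₁ = 11, y₁ ≡ 2 (mod 3). M₂ = 3, y₂ ≡ 4 (mod 11). n = 2×11×2 + 9×3×4 ≡ 20 (mod 33). The smallest positive such number is 20.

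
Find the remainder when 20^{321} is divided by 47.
By Fermat: 20^{46} ≡ 1 (mod 47). 321 = 6×46 + 45. So 20^{321} ≡ 20^{45} ≡ 40 (mod 47)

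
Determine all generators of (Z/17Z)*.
Primitive roots mod 17: {3, 5, 6, 7, 10, 11, 12, 14}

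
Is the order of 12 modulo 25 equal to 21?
No, the actual order is 20, not 21.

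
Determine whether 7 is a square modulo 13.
By Euler's criterion: 7^{6} ≡ 12 (mod 13). Since this equals -1 (≡ 12), 7 is not a QR.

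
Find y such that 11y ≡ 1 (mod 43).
11^(-1) ≡ 4 (mod 43). Verification: 11 × 4 = 44 ≡ 1 (mod 43)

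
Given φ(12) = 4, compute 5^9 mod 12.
By Euler: 5^{4} ≡ 1 (mod 12) since gcd(5, 12) = 1. 9 = 2×4 + 1. So 5^{9} ≡ 5^{1} ≡ 5 (mod 12)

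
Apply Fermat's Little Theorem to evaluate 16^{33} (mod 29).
23

By Fermat's Little Theorem, a^(p-1) ≡ 1 (mod p) for prime p and gcd(a, p) = 1
Here p = 29, so 16^28 ≡ 1 (mod 29)
We can reduce the exponent: 33 mod 28 = 5
So 16^33 ≡ 16^5 (mod 29)
Computing: 16^5 mod 29 = 23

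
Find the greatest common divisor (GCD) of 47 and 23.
1

Using the Euclidean algorithm:
47 = 2 × 23 + 1
23 = 23 × 1 + 0

GCD(47, 23) = 1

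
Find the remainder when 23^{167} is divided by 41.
By Fermat: 23^{40} ≡ 1 (mod 41). 167 = 4×40 + 7. So 23^{167} ≡ 23^{7} ≡ 4 (mod 41)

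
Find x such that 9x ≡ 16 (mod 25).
24

Since gcd(9, 25) = 1 divides 16, a solution exists.
Multiply both sides by the inverse of 9 mod 25:
  9^(-1) mod 25 = 14
  x ≡ 14 × 16 ≡ 224 ≡ 24 (mod 25)
Verification: 9 × 24 = 216 = 8 × 25 + 16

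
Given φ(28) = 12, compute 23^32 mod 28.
By Euler: 23^{12} ≡ 1 (mod 28) since gcd(23, 28) = 1. 32 = 2×12 + 8. So 23^{32} ≡ 23^{8} ≡ 25 (mod 28)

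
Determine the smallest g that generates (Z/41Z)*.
6

A primitive root g modulo p has order p-1 = 40
Prime divisors of 40: [2, 5]
g is a primitive root iff g^(40/q) ≢ 1 (mod 41) for each prime divisor q
Testing small values:
  g = 2: 2^20 ≡ 1, 2^8 ≡ 10 (mod 41) → 2^20 ≡ 1, not primitive root
  g = 3: 3^20 ≡ 40, 3^8 ≡ 1 (mod 41) → 3^8 ≡ 1, not primitive root
  g = 4: 4^20 ≡ 1, 4^8 ≡ 18 (mod 41) → 4^20 ≡ 1, not primitive root
  g = 5: 5^20 ≡ 1, 5^8 ≡ 18 (mod 41) → 5^20 ≡ 1, not primitive root
  g = 6: 6^20 ≡ 40, 6^8 ≡ 10 (mod 41) → none is 1, primitive root!
The smallest primitive root is 6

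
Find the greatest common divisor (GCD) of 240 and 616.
8

Using the Euclidean algorithm:
240 = 0 × 616 + 240
616 = 2 × 240 + 136
240 = 1 × 136 + 104
136 = 1 × 104 + 32
104 = 3 × 32 + 8
32 = 4 × 8 + 0

GCD(240, 616) = 8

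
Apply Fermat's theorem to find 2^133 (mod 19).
By Fermat: 2^{18} ≡ 1 (mod 19). 133 = 7×18 + 7. So 2^{133} ≡ 2^{7} ≡ 14 (mod 19)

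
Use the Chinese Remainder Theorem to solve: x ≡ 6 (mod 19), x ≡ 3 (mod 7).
101

Using the Chinese Remainder Theorem:
M = product of moduli = 133
For equation 1: M_1 = 7, 7 ≡ 7 (mod 19), inverse of 7 mod 19 is 11 (check: 7 × 11 = 77 ≡ 1 (mod 19))
For equation 2: M_2 = 19, 19 ≡ 5 (mod 7), inverse of 19 mod 7 is 3 (check: 5 × 3 = 15 ≡ 1 (mod 7))
Combine: x ≡ Σ r_i×M_i×(M_i⁻¹ mod m_i) = 6×7×11 + 3×19×3 = 462 + 171 = 633
633 mod 133 = 101
x ≡ 101 (mod 133)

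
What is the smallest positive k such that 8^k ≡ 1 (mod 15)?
Powers of 8 mod 15: 8^1≡8, 8^2≡4, 8^3≡2, 8^4≡1. Order = 4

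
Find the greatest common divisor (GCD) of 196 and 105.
7

Using the Euclidean algorithm:
196 = 1 × 105 + 91
105 = 1 × 91 + 14
91 = 6 × 14 + 7
14 = 2 × 7 + 0

GCD(196, 105) = 7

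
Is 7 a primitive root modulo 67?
p - 1 = 66 has prime divisors 2, 3, 11. Check 7^(66/q) mod 67 for each: 7^(66/2) = 7^33 ≡ 66, 7^(66/3) = 7^22 ≡ 29, 7^(66/11) = 7^6 ≡ 64 (mod 67). None of these is 1, so 7 has order 66 = φ(67), so it is a primitive root mod 67.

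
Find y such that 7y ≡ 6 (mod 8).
2

Since gcd(7, 8) = 1 divides 6, a solution exists.
Multiply both sides by the inverse of 7 mod 8:
  7^(-1) mod 8 = 7
  x ≡ 7 × 6 ≡ 42 ≡ 2 (mod 8)
Verification: 7 × 2 = 14 = 1 × 8 + 6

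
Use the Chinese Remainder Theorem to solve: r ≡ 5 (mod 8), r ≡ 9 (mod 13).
M = 8 × 13 = 104. M₁ = 13, y₁ ≡ 5 (mod 8). M₂ = 8, y₂ ≡ 5 (mod 13). r = 5×13×5 + 9×8×5 ≡ 61 (mod 104)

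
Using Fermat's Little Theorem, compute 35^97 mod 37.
By Fermat: 35^{36} ≡ 1 (mod 37). 97 = 2×36 + 25. So 35^{97} ≡ 35^{25} ≡ 17 (mod 37)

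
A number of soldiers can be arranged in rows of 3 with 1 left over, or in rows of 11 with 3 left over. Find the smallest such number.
M = 3 × 11 = 33. M₁ = 11, y₁ ≡ 2 (mod 3). M₂ = 3, y₂ ≡ 4 (mod 11). z = 1×11×2 + 3×3×4 ≡ 25 (mod 33). The smallest positive such number is 25.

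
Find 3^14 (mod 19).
Using repeated squaring. 14 = 8 + 4 + 2 (binary 1110). Repeated squaring mod 19: 3^1 ≡ 3; 3^2 ≡ 3² = 9 ≡ 9; 3^4 ≡ 9² = 81 ≡ 5; 3^8 ≡ 5² = 25 ≡ 6. Multiply: 3^14 = 3^8 × 3^4 × 3^2 ≡ 6 × 5 × 9 (mod 19): 6 × 5 = 30 ≡ 11; 11 × 9 = 99 ≡ 4. So 3^14 ≡ 4 (mod 19).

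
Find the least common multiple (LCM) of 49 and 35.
245

First find GCD(49, 35) using the Euclidean algorithm:
49 = 1 × 35 + 14
35 = 2 × 14 + 7
14 = 2 × 7 + 0
GCD(49, 35) = 7

LCM formula: LCM(a, b) = (a × b) / GCD(a, b)
LCM(49, 35) = (49 × 35) / 7
LCM(49, 35) = 1715 / 7
LCM(49, 35) = 245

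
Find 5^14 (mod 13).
Using Fermat: 5^{12} ≡ 1 (mod 13). 14 ≡ 2 (mod 12). So 5^{14} ≡ 5^{2} ≡ 12 (mod 13)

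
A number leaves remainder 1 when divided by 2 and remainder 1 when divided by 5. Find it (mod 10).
M = 2 × 5 = 10. M₁ = 5, y₁ ≡ 1 (mod 2). M₂ = 2, y₂ ≡ 3 (mod 5). y = 1×5×1 + 1×2×3 ≡ 1 (mod 10)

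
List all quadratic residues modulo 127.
QRs mod 127: {1, 2, 4, 8, 9, 11, 13, 15, 16, 17, 18, 19, 21, 22, 25, 26, 30, 31, 32, 34, 35, 36, 37, 38, 41, 42, 44, 47, 49, 50, 52, 60, 61, 62, 64, 68, 69, 70, 71, 72, 73, 74, 76, 79, 81, 82, 84, 87, 88, 94, 98, 99, 100, 103, 104, 107, 113, 115, 117, 120, 121, 122, 124}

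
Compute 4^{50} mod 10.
6

Using successive squaring:
Binary expansion of 50: 110010
Powers of 4 mod 10 (each is the square of the previous):
  4^1 ≡ 4 (mod 10)
  4^2 ≡ 4² = 16 ≡ 6 (mod 10)
  4^4 ≡ 6² = 36 ≡ 6 (mod 10)
  4^8 ≡ 6² = 36 ≡ 6 (mod 10)
  4^16 ≡ 6² = 36 ≡ 6 (mod 10)
  4^32 ≡ 6² = 36 ≡ 6 (mod 10)
50 = 32 + 16 + 2, so 4^50 = 4^32 × 4^16 × 4^2 ≡ 6 × 6 × 6 (mod 10)
Multiplying step by step:
  6 × 6 = 36 ≡ 6 (mod 10)
  6 × 6 = 36 ≡ 6 (mod 10)
Result: 4^50 ≡ 6 (mod 10)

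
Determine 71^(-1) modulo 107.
71^(-1) ≡ 104 (mod 107). Verification: 71 × 104 = 7384 ≡ 1 (mod 107)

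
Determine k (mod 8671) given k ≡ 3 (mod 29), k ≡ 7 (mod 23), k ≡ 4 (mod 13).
7804

Using the Chinese Remainder Theorem:
M = product of moduli = 8671
For equation 1: M_1 = 299, 299 ≡ 9 (mod 29), inverse of 299 mod 29 is 13 (check: 9 × 13 = 117 ≡ 1 (mod 29))
For equation 2: M_2 = 377, 377 ≡ 9 (mod 23), inverse of 377 mod 23 is 18 (check: 9 × 18 = 162 ≡ 1 (mod 23))
For equation 3: M_3 = 667, 667 ≡ 4 (mod 13), inverse of 667 mod 13 is 10 (check: 4 × 10 = 40 ≡ 1 (mod 13))
Combine: k ≡ Σ r_i×M_i×(M_i⁻¹ mod m_i) = 3×299×13 + 7×377×18 + 4×667×10 = 11661 + 47502 + 26680 = 85843
85843 mod 8671 = 7804
k ≡ 7804 (mod 8671)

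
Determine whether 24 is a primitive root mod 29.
p - 1 = 28 has prime divisors 2, 7. Check 24^(28/q) mod 29 for each: 24^(28/2) = 24^14 ≡ 1, 24^(28/7) = 24^4 ≡ 16 (mod 29). Since 24^14 ≡ 1 (mod 29), the order of 24 divides 14 (in fact the order is 7) ≠ 28, so it is not a primitive root.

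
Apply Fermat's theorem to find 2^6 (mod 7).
By Fermat's Little Theorem, 2^{6} ≡ 1 (mod 7) since 7 is prime and gcd(2, 7) = 1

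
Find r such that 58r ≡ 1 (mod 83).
58^(-1) ≡ 73 (mod 83). Verification: 58 × 73 = 4234 ≡ 1 (mod 83)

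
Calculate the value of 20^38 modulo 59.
Using repeated squaring. 38 = 32 + 4 + 2 (binary 100110). Repeated squaring mod 59: 20^1 ≡ 20; 20^2 ≡ 20² = 400 ≡ 46; 20^4 ≡ 46² = 2116 ≡ 51; 20^8 ≡ 51² = 2601 ≡ 5; 20^16 ≡ 5² = 25 ≡ 25; 20^32 ≡ 25² = 625 ≡ 35. Multiply: 20^38 = 20^32 × 20^4 × 20^2 ≡ 35 × 51 × 46 (mod 59): 35 × 51 = 1785 ≡ 15; 15 × 46 = 690 ≡ 41. So 20^38 ≡ 41 (mod 59).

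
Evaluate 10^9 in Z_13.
9 = 8 + 1 (binary 1001). Repeated squaring mod 13: 10^1 ≡ 10; 10^2 ≡ 10² = 100 ≡ 9; 10^4 ≡ 9² = 81 ≡ 3; 10^8 ≡ 3² = 9 ≡ 9. Multiply: 10^9 = 10^8 × 10^1 ≡ 9 × 10 (mod 13): 9 × 10 = 90 ≡ 12. So 10^9 ≡ 12 (mod 13).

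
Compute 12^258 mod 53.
Using Fermat: 12^{52} ≡ 1 (mod 53). 258 ≡ 50 (mod 52). So 12^{258} ≡ 12^{50} ≡ 7 (mod 53)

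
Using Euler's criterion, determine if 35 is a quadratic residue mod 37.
By Euler's criterion: 35^{18} ≡ 36 (mod 37). Since this equals -1 (≡ 36), 35 is not a QR.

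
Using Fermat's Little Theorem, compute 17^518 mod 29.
By Fermat: 17^{28} ≡ 1 (mod 29). 518 ≡ 14 (mod 28). So 17^{518} ≡ 17^{14} ≡ 28 (mod 29)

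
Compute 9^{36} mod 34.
33

Using successive squaring:
Binary expansion of 36: 100100
Powers of 9 mod 34 (each is the square of the previous):
  9^1 ≡ 9 (mod 34)
  9^2 ≡ 9² = 81 ≡ 13 (mod 34)
  9^4 ≡ 13² = 169 ≡ 33 (mod 34)
  9^8 ≡ 33² = 1089 ≡ 1 (mod 34)
  9^16 ≡ 1² = 1 ≡ 1 (mod 34)
  9^32 ≡ 1² = 1 ≡ 1 (mod 34)
36 = 32 + 4, so 9^36 = 9^32 × 9^4 ≡ 1 × 33 (mod 34)
Multiplying step by step:
  1 × 33 = 33 ≡ 33 (mod 34)
Result: 9^36 ≡ 33 (mod 34)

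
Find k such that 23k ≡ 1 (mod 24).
23

Since gcd(23, 24) = 1 divides 1, a solution exists.
Multiply both sides by the inverse of 23 mod 24:
  23^(-1) mod 24 = 23
  x ≡ 23 × 1 ≡ 23 ≡ 23 (mod 24)
Verification: 23 × 23 = 529 = 22 × 24 + 1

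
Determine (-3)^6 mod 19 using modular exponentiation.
(-3) ≡ 16 (mod 19). 6 = 4 + 2 (binary 110). Repeated squaring mod 19: 16^1 ≡ 16; 16^2 ≡ 16² = 256 ≡ 9; 16^4 ≡ 9² = 81 ≡ 5. Multiply: (-3)^6 ≡ 16^4 × 16^2 ≡ 5 × 9 (mod 19): 5 × 9 = 45 ≡ 7. So (-3)^6 ≡ 7 (mod 19).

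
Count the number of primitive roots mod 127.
Number of primitive roots mod 127 = φ(126) = 36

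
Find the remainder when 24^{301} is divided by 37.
By Fermat: 24^{36} ≡ 1 (mod 37). 301 = 8×36 + 13. So 24^{301} ≡ 24^{13} ≡ 18 (mod 37)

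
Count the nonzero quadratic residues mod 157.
For prime 157, there are (p-1)/2 = (157-1)/2 = 78 quadratic residues (excluding 0).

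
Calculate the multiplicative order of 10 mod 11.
Powers of 10 mod 11: 10^1≡10, 10^2≡1. Order = 2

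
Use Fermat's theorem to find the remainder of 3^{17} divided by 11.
9

By Fermat's Little Theorem, a^(p-1) ≡ 1 (mod p) for prime p and gcd(a, p) = 1
Here p = 11, so 3^10 ≡ 1 (mod 11)
We can reduce the exponent: 17 mod 10 = 7
So 3^17 ≡ 3^7 (mod 11)
Computing: 3^7 mod 11 = 9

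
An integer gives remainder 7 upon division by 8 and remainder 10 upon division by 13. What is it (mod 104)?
M = 8 × 13 = 104. M₁ = 13, y₁ ≡ 5 (mod 8). M₂ = 8, y₂ ≡ 5 (mod 13). n = 7×13×5 + 10×8×5 ≡ 23 (mod 104). The smallest positive such number is 23.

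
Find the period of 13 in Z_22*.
Powers of 13 mod 22: 13^1≡13, 13^2≡15, 13^3≡19, 13^4≡5, 13^5≡21, 13^6≡9, 13^7≡7, 13^8≡3, 13^9≡17, 13^10≡1. Order = 10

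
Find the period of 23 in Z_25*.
Powers of 23 mod 25: 23^1≡23, 23^2≡4, 23^3≡17, 23^4≡16, 23^5≡18, 23^6≡14, 23^7≡22, 23^8≡6, 23^9≡13, 23^10≡24, 23^11≡2, 23^12≡21, 23^13≡8, 23^14≡9, 23^15≡7, 23^16≡11, 23^17≡3, 23^18≡19, 23^19≡12, 23^20≡1. Order = 20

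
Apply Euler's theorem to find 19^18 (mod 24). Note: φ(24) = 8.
By Euler: 19^{8} ≡ 1 (mod 24) since gcd(19, 24) = 1. 18 = 2×8 + 2. So 19^{18} ≡ 19^{2} ≡ 1 (mod 24)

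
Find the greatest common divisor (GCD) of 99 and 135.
9

Using the Euclidean algorithm:
99 = 0 × 135 + 99
135 = 1 × 99 + 36
99 = 2 × 36 + 27
36 = 1 × 27 + 9
27 = 3 × 9 + 0

GCD(99, 135) = 9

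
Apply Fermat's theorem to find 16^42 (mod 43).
By Fermat's Little Theorem, 16^{42} ≡ 1 (mod 43) since 43 is prime and gcd(16, 43) = 1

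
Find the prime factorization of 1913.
1913

Divide by primes starting from smallest:
1913 ÷ 1913 = 1

1913 = 1913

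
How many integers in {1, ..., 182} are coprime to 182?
72

Prime factorization: 182 = 2 × 7 × 13
Using the formula φ(n) = n × Π(1 - 1/p) for each prime factor p:
φ(182) = 182 × (1 - 1/2) × (1 - 1/7) × (1 - 1/13)
φ(182) = 72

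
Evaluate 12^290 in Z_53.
Using Fermat: 12^{52} ≡ 1 (mod 53). 290 ≡ 30 (mod 52). So 12^{290} ≡ 12^{30} ≡ 40 (mod 53)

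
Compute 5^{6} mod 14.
1

Using successive squaring:
Binary expansion of 6: 110
Powers of 5 mod 14 (each is the square of the previous):
  5^1 ≡ 5 (mod 14)
  5^2 ≡ 5² = 25 ≡ 11 (mod 14)
  5^4 ≡ 11² = 121 ≡ 9 (mod 14)
6 = 4 + 2, so 5^6 = 5^4 × 5^2 ≡ 9 × 11 (mod 14)
Multiplying step by step:
  9 × 11 = 99 ≡ 1 (mod 14)
Result: 5^6 ≡ 1 (mod 14)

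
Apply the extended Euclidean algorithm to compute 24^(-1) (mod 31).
Extended GCD: 24(-9) + 31(7) = 1. So 24^(-1) ≡ 22 ≡ 22 (mod 31). Verify: 24 × 22 = 528 ≡ 1 (mod 31)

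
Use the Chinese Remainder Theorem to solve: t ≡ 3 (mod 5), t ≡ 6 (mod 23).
M = 5 × 23 = 115. M₁ = 23, y₁ ≡ 2 (mod 5). M₂ = 5, y₂ ≡ 14 (mod 23). t = 3×23×2 + 6×5×14 ≡ 98 (mod 115)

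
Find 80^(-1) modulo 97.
57

Using Extended Euclidean Algorithm:
gcd(80, 97) = 1
Bezout coefficients: 80 × -40 + 97 × 33 = 1
So 80 × -40 ≡ 1 (mod 97)
The inverse is -40 mod 97 = 57
Verification: 80 × 57 = 4560 = 47 × 97 + 1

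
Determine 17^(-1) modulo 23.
17^(-1) ≡ 19 (mod 23). Verification: 17 × 19 = 323 ≡ 1 (mod 23)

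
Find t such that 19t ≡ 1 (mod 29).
19^(-1) ≡ 26 (mod 29). Verification: 19 × 26 = 494 ≡ 1 (mod 29)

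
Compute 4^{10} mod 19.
4

Using successive squaring:
Binary expansion of 10: 1010
Powers of 4 mod 19 (each is the square of the previous):
  4^1 ≡ 4 (mod 19)
  4^2 ≡ 4² = 16 ≡ 16 (mod 19)
  4^4 ≡ 16² = 256 ≡ 9 (mod 19)
  4^8 ≡ 9² = 81 ≡ 5 (mod 19)
10 = 8 + 2, so 4^10 = 4^8 × 4^2 ≡ 5 × 16 (mod 19)
Multiplying step by step:
  5 × 16 = 80 ≡ 4 (mod 19)
Result: 4^10 ≡ 4 (mod 19)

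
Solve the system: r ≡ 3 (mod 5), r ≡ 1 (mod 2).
M = 5 × 2 = 10. M₁ = 2, y₁ ≡ 3 (mod 5). M₂ = 5, y₂ ≡ 1 (mod 2). r = 3×2×3 + 1×5×1 ≡ 3 (mod 10)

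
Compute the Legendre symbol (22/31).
(22/31) = 22^{15} mod 31 = -1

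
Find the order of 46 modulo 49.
Powers of 46 mod 49: 46^1≡46, 46^2≡9, 46^3≡22, 46^4≡32, 46^5≡2, 46^6≡43, 46^7≡18, 46^8≡44, 46^9≡15, 46^10≡4, 46^11≡37, 46^12≡36, 46^13≡39, 46^14≡30, 46^15≡8, 46^16≡25, 46^17≡23, 46^18≡29, 46^19≡11, 46^20≡16, 46^21≡1. Order = 21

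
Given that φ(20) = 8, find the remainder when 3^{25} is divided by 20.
By Euler: 3^{8} ≡ 1 (mod 20) since gcd(3, 20) = 1. 25 = 3×8 + 1. So 3^{25} ≡ 3^{1} ≡ 3 (mod 20)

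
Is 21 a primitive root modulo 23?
p - 1 = 22 has prime divisors 2, 11. Check 21^(22/q) mod 23 for each: 21^(22/2) = 21^11 ≡ 22, 21^(22/11) = 21^2 ≡ 4 (mod 23). None of these is 1, so 21 has order 22 = φ(23), so it is a primitive root mod 23.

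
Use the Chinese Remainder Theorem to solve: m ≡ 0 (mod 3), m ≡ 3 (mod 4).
M = 3 × 4 = 12. M₁ = 4, y₁ ≡ 1 (mod 3). M₂ = 3, y₂ ≡ 3 (mod 4). m = 0×4×1 + 3×3×3 ≡ 3 (mod 12)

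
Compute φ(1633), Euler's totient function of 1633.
1540

Prime factorization: 1633 = 23 × 71
Using the formula φ(n) = n × Π(1 - 1/p) for each prime factor p:
φ(1633) = 1633 × (1 - 1/23) × (1 - 1/71)
φ(1633) = 1540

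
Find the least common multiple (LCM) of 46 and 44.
1012

First find GCD(46, 44) using the Euclidean algorithm:
46 = 1 × 44 + 2
44 = 22 × 2 + 0
GCD(46, 44) = 2

LCM formula: LCM(a, b) = (a × b) / GCD(a, b)
LCM(46, 44) = (46 × 44) / 2
LCM(46, 44) = 2024 / 2
LCM(46, 44) = 1012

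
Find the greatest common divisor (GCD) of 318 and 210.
6

Using the Euclidean algorithm:
318 = 1 × 210 + 108
210 = 1 × 108 + 102
108 = 1 × 102 + 6
102 = 17 × 6 + 0

GCD(318, 210) = 6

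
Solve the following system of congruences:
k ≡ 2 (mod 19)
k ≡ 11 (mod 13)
154

Using the Chinese Remainder Theorem:
M = product of moduli = 247
For equation 1: M_1 = 13, 13 ≡ 13 (mod 19), inverse of 13 mod 19 is 3 (check: 13 × 3 = 39 ≡ 1 (mod 19))
For equation 2: M_2 = 19, 19 ≡ 6 (mod 13), inverse of 19 mod 13 is 11 (check: 6 × 11 = 66 ≡ 1 (mod 13))
Combine: k ≡ Σ r_i×M_i×(M_i⁻¹ mod m_i) = 2×13×3 + 11×19×11 = 78 + 2299 = 2377
2377 mod 247 = 154
k ≡ 154 (mod 247)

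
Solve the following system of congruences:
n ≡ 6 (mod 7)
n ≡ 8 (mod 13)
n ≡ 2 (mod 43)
2582

Using the Chinese Remainder Theorem:
M = product of moduli = 3913
For equation 1: M_1 = 559, 559 ≡ 6 (mod 7), inverse of 559 mod 7 is 6 (check: 6 × 6 = 36 ≡ 1 (mod 7))
For equation 2: M_2 = 301, 301 ≡ 2 (mod 13), inverse of 301 mod 13 is 7 (check: 2 × 7 = 14 ≡ 1 (mod 13))
For equation 3: M_3 = 91, 91 ≡ 5 (mod 43), inverse of 91 mod 43 is 26 (check: 5 × 26 = 130 ≡ 1 (mod 43))
Combine: n ≡ Σ r_i×M_i×(M_i⁻¹ mod m_i) = 6×559×6 + 8×301×7 + 2×91×26 = 20124 + 16856 + 4732 = 41712
41712 mod 3913 = 2582
n ≡ 2582 (mod 3913)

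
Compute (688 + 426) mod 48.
10

(688 + 426) = 1114
1114 mod 48 = 10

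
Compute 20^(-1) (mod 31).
20^(-1) ≡ 14 (mod 31). Verification: 20 × 14 = 280 ≡ 1 (mod 31)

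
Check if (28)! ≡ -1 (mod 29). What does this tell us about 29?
(28)! mod 29 = 28. Since this equals -1 (mod 29), Wilson confirms 29 is prime.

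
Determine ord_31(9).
Powers of 9 mod 31: 9^1≡9, 9^2≡19, 9^3≡16, 9^4≡20, 9^5≡25, 9^6≡8, 9^7≡10, 9^8≡28, 9^9≡4, 9^10≡5, 9^11≡14, 9^12≡2, 9^13≡18, 9^14≡7, 9^15≡1. Order = 15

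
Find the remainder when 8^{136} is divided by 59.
By Fermat: 8^{58} ≡ 1 (mod 59). 136 = 2×58 + 20. So 8^{136} ≡ 8^{20} ≡ 4 (mod 59)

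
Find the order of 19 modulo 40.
Powers of 19 mod 40: 19^1≡19, 19^2≡1. Order = 2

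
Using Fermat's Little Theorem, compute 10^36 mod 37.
By Fermat's Little Theorem, 10^{36} ≡ 1 (mod 37) since 37 is prime and gcd(10, 37) = 1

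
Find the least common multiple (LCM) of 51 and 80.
4080

First find GCD(51, 80) using the Euclidean algorithm:
51 = 0 × 80 + 51
80 = 1 × 51 + 29
51 = 1 × 29 + 22
29 = 1 × 22 + 7
22 = 3 × 7 + 1
7 = 7 × 1 + 0
GCD(51, 80) = 1

LCM formula: LCM(a, b) = (a × b) / GCD(a, b)
LCM(51, 80) = (51 × 80) / 1
LCM(51, 80) = 4080 / 1
LCM(51, 80) = 4080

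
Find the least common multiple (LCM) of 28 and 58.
812

First find GCD(28, 58) using the Euclidean algorithm:
28 = 0 × 58 + 28
58 = 2 × 28 + 2
28 = 14 × 2 + 0
GCD(28, 58) = 2

LCM formula: LCM(a, b) = (a × b) / GCD(a, b)
LCM(28, 58) = (28 × 58) / 2
LCM(28, 58) = 1624 / 2
LCM(28, 58) = 812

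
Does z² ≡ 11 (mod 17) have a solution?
By Euler's criterion: 11^{8} ≡ 16 (mod 17). Since this equals -1 (≡ 16), 11 is not a QR.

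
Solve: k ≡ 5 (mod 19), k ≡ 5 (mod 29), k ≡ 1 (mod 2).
M = 19 × 29 × 2 = 1102. M₁ = 58, y₁ ≡ 1 (mod 19). M₂ = 38, y₂ ≡ 13 (mod 29). M₃ = 551, y₃ ≡ 1 (mod 2). k = 5×58×1 + 5×38×13 + 1×551×1 ≡ 5 (mod 1102)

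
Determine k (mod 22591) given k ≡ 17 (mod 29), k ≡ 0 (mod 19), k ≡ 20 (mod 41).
20520

Using the Chinese Remainder Theorem:
M = product of moduli = 22591
For equation 1: M_1 = 779, 779 ≡ 25 (mod 29), inverse of 779 mod 29 is 7 (check: 25 × 7 = 175 ≡ 1 (mod 29))
For equation 2: M_2 = 1189, 1189 ≡ 11 (mod 19), inverse of 1189 mod 19 is 7 (check: 11 × 7 = 77 ≡ 1 (mod 19))
For equation 3: M_3 = 551, 551 ≡ 18 (mod 41), inverse of 551 mod 41 is 16 (check: 18 × 16 = 288 ≡ 1 (mod 41))
Combine: k ≡ Σ r_i×M_i×(M_i⁻¹ mod m_i) = 17×779×7 + 0×1189×7 + 20×551×16 = 92701 + 0 + 176320 = 269021
269021 mod 22591 = 20520
k ≡ 20520 (mod 22591)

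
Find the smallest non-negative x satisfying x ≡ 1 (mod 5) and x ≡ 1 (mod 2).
M = 5 × 2 = 10. M₁ = 2, y₁ ≡ 3 (mod 5). M₂ = 5, y₂ ≡ 1 (mod 2). x = 1×2×3 + 1×5×1 ≡ 1 (mod 10)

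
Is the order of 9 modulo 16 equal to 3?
No, the actual order is 2, not 3.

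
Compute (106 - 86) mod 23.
20

(106 - 86) = 20
20 mod 23 = 20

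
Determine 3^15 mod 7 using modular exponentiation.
Using Fermat: 3^{6} ≡ 1 (mod 7). 15 ≡ 3 (mod 6). So 3^{15} ≡ 3^{3} ≡ 6 (mod 7)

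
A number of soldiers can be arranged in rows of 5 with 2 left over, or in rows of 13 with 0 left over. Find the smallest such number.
M = 5 × 13 = 65. M₁ = 13, y₁ ≡ 2 (mod 5). M₂ = 5, y₂ ≡ 8 (mod 13). t = 2×13×2 + 0×5×8 ≡ 52 (mod 65). The smallest positive such number is 52.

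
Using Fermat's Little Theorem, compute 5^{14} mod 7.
4

By Fermat's Little Theorem, a^(p-1) ≡ 1 (mod p) for prime p and gcd(a, p) = 1
Here p = 7, so 5^6 ≡ 1 (mod 7)
We can reduce the exponent: 14 mod 6 = 2
So 5^14 ≡ 5^2 (mod 7)
Computing: 5^2 mod 7 = 4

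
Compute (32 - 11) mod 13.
8

(32 - 11) = 21
21 mod 13 = 8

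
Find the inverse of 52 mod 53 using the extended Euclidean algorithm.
Extended GCD: 52(-1) + 53(1) = 1. So 52^(-1) ≡ 52 ≡ 52 (mod 53). Verify: 52 × 52 = 2704 ≡ 1 (mod 53)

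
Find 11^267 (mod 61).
Using Fermat: 11^{60} ≡ 1 (mod 61). 267 ≡ 27 (mod 60). So 11^{267} ≡ 11^{27} ≡ 50 (mod 61)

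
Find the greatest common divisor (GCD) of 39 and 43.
1

Using the Euclidean algorithm:
39 = 0 × 43 + 39
43 = 1 × 39 + 4
39 = 9 × 4 + 3
4 = 1 × 3 + 1
3 = 3 × 1 + 0

GCD(39, 43) = 1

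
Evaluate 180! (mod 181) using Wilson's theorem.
By Wilson's theorem, (180)! ≡ -1 ≡ 180 (mod 181)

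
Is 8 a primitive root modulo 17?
No

To verify, check if 8^(16/q) ≢ 1 (mod 17) for each prime divisor q of 16
Divisors of 16 = 16: [1, 2, 4, 8, 16]
  8^(16/2) = 8^8 ≡ 1 (mod 17)
Conclusion: 8 is not a primitive root modulo 17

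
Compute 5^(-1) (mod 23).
5^(-1) ≡ 14 (mod 23). Verification: 5 × 14 = 70 ≡ 1 (mod 23)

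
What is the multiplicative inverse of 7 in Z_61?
7^(-1) ≡ 35 (mod 61). Verification: 7 × 35 = 245 ≡ 1 (mod 61)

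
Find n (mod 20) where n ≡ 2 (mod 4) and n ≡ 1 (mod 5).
M = 4 × 5 = 20. M₁ = 5, y₁ ≡ 1 (mod 4). M₂ = 4, y₂ ≡ 4 (mod 5). n = 2×5×1 + 1×4×4 ≡ 6 (mod 20)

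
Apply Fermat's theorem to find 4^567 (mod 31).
By Fermat: 4^{30} ≡ 1 (mod 31). 567 ≡ 27 (mod 30). So 4^{567} ≡ 4^{27} ≡ 16 (mod 31)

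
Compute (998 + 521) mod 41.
2

(998 + 521) = 1519
1519 mod 41 = 2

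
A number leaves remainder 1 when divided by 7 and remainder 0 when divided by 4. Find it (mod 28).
M = 7 × 4 = 28. M₁ = 4, y₁ ≡ 2 (mod 7). M₂ = 7, y₂ ≡ 3 (mod 4). n = 1×4×2 + 0×7×3 ≡ 8 (mod 28)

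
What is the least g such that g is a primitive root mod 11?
p - 1 = 10 has prime divisors 2, 5. h is a primitive root mod 11 iff h^(10/q) ≢ 1 (mod 11) for each such q.
h = 2: 2^5 ≡ 10, 2^2 ≡ 4 (mod 11); none is 1, so 2 has order 10 and is a primitive root.
The smallest primitive root mod 11 is g = 2.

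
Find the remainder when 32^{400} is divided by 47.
By Fermat: 32^{46} ≡ 1 (mod 47). 400 = 8×46 + 32. So 32^{400} ≡ 32^{32} ≡ 24 (mod 47)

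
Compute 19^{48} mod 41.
37

Using successive squaring:
Binary expansion of 48: 110000
Powers of 19 mod 41 (each is the square of the previous):
  19^1 ≡ 19 (mod 41)
  19^2 ≡ 19² = 361 ≡ 33 (mod 41)
  19^4 ≡ 33² = 1089 ≡ 23 (mod 41)
  19^8 ≡ 23² = 529 ≡ 37 (mod 41)
  19^16 ≡ 37² = 1369 ≡ 16 (mod 41)
  19^32 ≡ 16² = 256 ≡ 10 (mod 41)
48 = 32 + 16, so 19^48 = 19^32 × 19^16 ≡ 10 × 16 (mod 41)
Multiplying step by step:
  10 × 16 = 160 ≡ 37 (mod 41)
Result: 19^48 ≡ 37 (mod 41)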